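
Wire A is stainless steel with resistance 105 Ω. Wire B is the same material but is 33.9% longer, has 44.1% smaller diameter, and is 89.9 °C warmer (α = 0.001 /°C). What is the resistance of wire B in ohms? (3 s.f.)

R ∝ ρL/d² with ρ ∝ (1+αΔT), so R_B/R_A = (1 + 33.9/100) × (1 − 44.1/100)⁻² × (1 + 0.001×89.9)
= 1.339 × 3.2 × 1.09 = 4.67
R_B = 4.67 × 105 = 490 Ω

490 Ω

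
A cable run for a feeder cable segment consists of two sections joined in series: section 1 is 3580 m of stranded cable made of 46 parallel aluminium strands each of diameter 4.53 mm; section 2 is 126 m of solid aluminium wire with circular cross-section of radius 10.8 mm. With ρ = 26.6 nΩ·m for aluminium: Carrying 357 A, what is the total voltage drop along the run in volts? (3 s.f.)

ρ = 26.6 nΩ·m = 2.66×10^-8 Ω·m
Section 1: A_strand = π(2.2650e-03)² = 1.612e-05 m²; R₁ = ρL/(N·A_s) = (2.66×10^-8)(3580)/(46×1.612e-05) = 0.1284 Ω
Section 2: A = πr² = π(1.0800e-02 m)² = 3.664e-04 m²
R₂ = (2.66×10^-8)(126)/(3.664e-04) = 0.009146 Ω
R = R₁ + R₂ = 0.1376 Ω
V = IR = 357 × 0.1376 = 49.1 V

49.1 V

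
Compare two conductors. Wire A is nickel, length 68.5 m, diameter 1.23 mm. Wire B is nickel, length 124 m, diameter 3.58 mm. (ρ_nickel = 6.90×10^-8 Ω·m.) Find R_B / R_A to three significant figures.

R ∝ ρL/d², so R_B/R_A = (L_B/L_A) × (d_A/d_B)²
= (124/68.5) × (1.23/3.58)² = 0.214

0.214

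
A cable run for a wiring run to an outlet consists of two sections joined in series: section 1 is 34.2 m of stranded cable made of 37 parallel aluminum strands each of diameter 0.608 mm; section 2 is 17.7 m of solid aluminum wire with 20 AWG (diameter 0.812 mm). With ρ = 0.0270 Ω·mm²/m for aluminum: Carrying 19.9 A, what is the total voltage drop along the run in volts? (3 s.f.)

20.1 V

ρ = 0.0270 Ω·mm²/m = 2.70×10^-8 Ω·m
Section 1: A_strand = π(3.0400e-04)² = 2.903e-07 m²; R₁ = ρL/(N·A_s) = (2.70×10^-8)(34.2)/(37×2.903e-07) = 0.08596 Ω
Section 2: A = π(0.812/2 mm)² = π(4.0600e-04 m)² = 5.178e-07 m²
R₂ = (2.70×10^-8)(17.7)/(5.178e-07) = 0.9229 Ω
R = R₁ + R₂ = 1.009 Ω
V = IR = 19.9 × 1.009 = 20.1 V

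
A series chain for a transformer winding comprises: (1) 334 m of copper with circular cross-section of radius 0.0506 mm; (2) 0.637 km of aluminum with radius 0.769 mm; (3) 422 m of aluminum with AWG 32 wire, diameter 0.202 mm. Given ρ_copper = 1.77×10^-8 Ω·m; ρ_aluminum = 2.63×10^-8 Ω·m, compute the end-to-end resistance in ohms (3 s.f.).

1090 Ω

Seg 1: A = πr² = π(5.0600e-05 m)² = 8.044e-09 m²
R_1 = (1.77×10^-8)(334)/(8.044e-09) = 735 Ω
Seg 2: A = πr² = π(7.6900e-04 m)² = 1.858e-06 m²
R_2 = (2.63×10^-8)(637)/(1.858e-06) = 9.018 Ω
Seg 3: A = π(0.202/2 mm)² = π(1.0100e-04 m)² = 3.205e-08 m²
R_3 = (2.63×10^-8)(422)/(3.205e-08) = 346.3 Ω
R_total = R_1 + R_2 + R_3 = 1090 Ω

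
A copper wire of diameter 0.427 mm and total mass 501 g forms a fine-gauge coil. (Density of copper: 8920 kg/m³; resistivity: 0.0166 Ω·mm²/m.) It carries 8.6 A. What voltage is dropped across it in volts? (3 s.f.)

391 V

ρ = 0.0166 Ω·mm²/m = 1.66×10^-8 Ω·m
A = π(d/2)² = π(2.1350e-04 m)² = 1.4320e-07 m²
L = m/(density·A) = 0.501/(8920×1.4320e-07) = 392.2 m
R = ρL/A = (1.66×10^-8)(392.2)/(1.4320e-07) = 45.47 Ω
V = IR = 8.6 × 45.47 = 391 V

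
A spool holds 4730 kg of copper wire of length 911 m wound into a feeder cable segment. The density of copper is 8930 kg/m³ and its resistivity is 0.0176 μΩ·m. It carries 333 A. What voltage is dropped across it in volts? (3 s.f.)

9.18 V

ρ = 0.0176 μΩ·m = 1.76×10^-8 Ω·m
A = m/(density·L) = 4730/(8930×911) = 5.8142e-04 m²
R = ρL/A = (1.76×10^-8)(911)/(5.8142e-04) = 0.02758 Ω
V = IR = 333 × 0.02758 = 9.18 V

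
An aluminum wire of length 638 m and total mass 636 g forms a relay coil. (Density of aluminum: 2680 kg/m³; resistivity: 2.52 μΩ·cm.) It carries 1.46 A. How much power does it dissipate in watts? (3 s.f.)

ρ = 2.52 μΩ·cm = 2.52×10^-8 Ω·m
A = m/(density·L) = 0.636/(2680×638) = 3.7196e-07 m²
R = ρL/A = (2.52×10^-8)(638)/(3.7196e-07) = 43.22 Ω
P = I²R = (1.46)² × 43.22 = 92.1 W

92.1 W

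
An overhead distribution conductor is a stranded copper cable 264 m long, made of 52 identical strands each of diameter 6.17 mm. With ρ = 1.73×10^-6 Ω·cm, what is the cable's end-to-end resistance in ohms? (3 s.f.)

0.00294 Ω

ρ = 1.73×10^-6 Ω·cm = 1.73×10^-8 Ω·m
A_strand = π(3.0850e-03 m)² = 2.990e-05 m²
R_strand = ρL/A = (1.73×10^-8)(264)/(2.990e-05) = 0.1528 Ω
R_total = R_strand/N = 0.1528/52 = 0.00294 Ω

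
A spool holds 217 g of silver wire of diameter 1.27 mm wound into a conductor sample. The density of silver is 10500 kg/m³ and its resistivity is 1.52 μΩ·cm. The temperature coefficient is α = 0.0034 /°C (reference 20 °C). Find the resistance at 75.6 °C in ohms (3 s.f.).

0.233 Ω

ρ = 1.52 μΩ·cm = 1.52×10^-8 Ω·m
A = π(d/2)² = π(6.3500e-04 m)² = 1.2668e-06 m²
L = m/(density·A) = 0.217/(10500×1.2668e-06) = 16.31 m
R = ρL/A = (1.52×10^-8)(16.31)/(1.2668e-06) = 0.1958 Ω
R(75.6 °C) = 0.1958 × (1 + 0.0034×55.6) = 0.233 Ω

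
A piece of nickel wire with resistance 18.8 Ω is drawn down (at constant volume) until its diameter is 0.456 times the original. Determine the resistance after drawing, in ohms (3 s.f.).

435 Ω

Volume constant ⇒ L' = L/r² with r = 0.456. R' = ρL'/A' = ρ(L/r²)/(πr²d₀²/4) = R/r⁴.
R' = 23.13 × 18.8 = 435 Ω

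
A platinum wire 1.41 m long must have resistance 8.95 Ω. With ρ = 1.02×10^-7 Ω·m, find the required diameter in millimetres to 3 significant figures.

A = ρL/R = (1.02×10^-7)(1.41)/(8.95) = 1.607e-08 m²
d = 2√(A/π) = 1.430e-04 m = 0.143 mm

0.143 mm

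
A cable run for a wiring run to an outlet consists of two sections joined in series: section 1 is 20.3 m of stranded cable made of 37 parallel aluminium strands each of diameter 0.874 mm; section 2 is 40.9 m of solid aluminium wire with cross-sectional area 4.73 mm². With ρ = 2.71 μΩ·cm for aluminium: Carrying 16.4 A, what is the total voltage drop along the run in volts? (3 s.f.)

ρ = 2.71 μΩ·cm = 2.71×10^-8 Ω·m
Section 1: A_strand = π(4.3700e-04)² = 5.999e-07 m²; R₁ = ρL/(N·A_s) = (2.71×10^-8)(20.3)/(37×5.999e-07) = 0.02478 Ω
Section 2: A = 4.73 mm² = 4.730e-06 m²
R₂ = (2.71×10^-8)(40.9)/(4.730e-06) = 0.2343 Ω
R = R₁ + R₂ = 0.2591 Ω
V = IR = 16.4 × 0.2591 = 4.25 V

4.25 V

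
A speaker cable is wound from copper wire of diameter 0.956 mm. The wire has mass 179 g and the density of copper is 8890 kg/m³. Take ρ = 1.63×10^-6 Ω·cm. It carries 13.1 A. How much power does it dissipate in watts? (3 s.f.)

ρ = 1.63×10^-6 Ω·cm = 1.63×10^-8 Ω·m
A = π(d/2)² = π(4.7800e-04 m)² = 7.1780e-07 m²
L = m/(density·A) = 0.179/(8890×7.1780e-07) = 28.05 m
R = ρL/A = (1.63×10^-8)(28.05)/(7.1780e-07) = 0.637 Ω
P = I²R = (13.1)² × 0.637 = 109 W

109 W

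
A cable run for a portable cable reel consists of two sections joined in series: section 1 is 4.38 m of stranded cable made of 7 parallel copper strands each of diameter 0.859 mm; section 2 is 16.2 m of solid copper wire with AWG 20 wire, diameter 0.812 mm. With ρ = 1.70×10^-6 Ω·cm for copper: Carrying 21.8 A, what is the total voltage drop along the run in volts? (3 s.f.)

ρ = 1.70×10^-6 Ω·cm = 1.70×10^-8 Ω·m
Section 1: A_strand = π(4.2950e-04)² = 5.795e-07 m²; R₁ = ρL/(N·A_s) = (1.70×10^-8)(4.38)/(7×5.795e-07) = 0.01835 Ω
Section 2: A = π(0.812/2 mm)² = π(4.0600e-04 m)² = 5.178e-07 m²
R₂ = (1.70×10^-8)(16.2)/(5.178e-07) = 0.5318 Ω
R = R₁ + R₂ = 0.5502 Ω
V = IR = 21.8 × 0.5502 = 12.0 V

12.0 V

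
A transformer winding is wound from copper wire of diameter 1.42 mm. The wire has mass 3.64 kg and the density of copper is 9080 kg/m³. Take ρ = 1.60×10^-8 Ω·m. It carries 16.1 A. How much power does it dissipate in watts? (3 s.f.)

663 W

A = π(d/2)² = π(7.1000e-04 m)² = 1.5837e-06 m²
L = m/(density·A) = 3.64/(9080×1.5837e-06) = 253.1 m
R = ρL/A = (1.60×10^-8)(253.1)/(1.5837e-06) = 2.557 Ω
P = I²R = (16.1)² × 2.557 = 663 W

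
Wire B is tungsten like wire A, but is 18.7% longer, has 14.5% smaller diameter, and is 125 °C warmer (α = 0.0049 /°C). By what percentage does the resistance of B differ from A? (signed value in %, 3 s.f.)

162%

R ∝ ρL/d² with ρ ∝ (1+αΔT), so R_B/R_A = (1 + 18.7/100) × (1 − 14.5/100)⁻² × (1 + 0.0049×125)
= 1.187 × 1.368 × 1.613 = 2.618
(R_B − R_A)/R_A = 2.618 − 1 = 162%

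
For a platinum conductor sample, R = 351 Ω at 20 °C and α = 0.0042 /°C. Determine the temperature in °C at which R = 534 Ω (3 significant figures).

R = R₀(1 + α(T − T₀)) ⇒ T = T₀ + (R/R₀ − 1)/α
T = 20 + (534/351 − 1)/0.0042 = 20 + (0.5214)/0.0042 = 144 °C

144 °C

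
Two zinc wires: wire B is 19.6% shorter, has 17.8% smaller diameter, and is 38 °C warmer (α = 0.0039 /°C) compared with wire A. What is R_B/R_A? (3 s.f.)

R ∝ ρL/d² with ρ ∝ (1+αΔT), so R_B/R_A = (1 − 19.6/100) × (1 − 17.8/100)⁻² × (1 + 0.0039×38)
= 0.804 × 1.48 × 1.148 = 1.37

1.37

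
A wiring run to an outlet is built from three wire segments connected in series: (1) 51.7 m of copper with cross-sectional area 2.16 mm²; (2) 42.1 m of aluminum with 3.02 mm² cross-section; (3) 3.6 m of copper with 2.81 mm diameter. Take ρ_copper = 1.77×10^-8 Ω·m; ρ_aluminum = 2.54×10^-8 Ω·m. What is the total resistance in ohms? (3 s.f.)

Seg 1: A = 2.16 mm² = 2.160e-06 m²
R_1 = (1.77×10^-8)(51.7)/(2.160e-06) = 0.4237 Ω
Seg 2: A = 3.02 mm² = 3.020e-06 m²
R_2 = (2.54×10^-8)(42.1)/(3.020e-06) = 0.3541 Ω
Seg 3: A = π(d/2)² = π(1.4050e-03 m)² = 6.202e-06 m²
R_3 = (1.77×10^-8)(3.6)/(6.202e-06) = 0.01027 Ω
R_total = R_1 + R_2 + R_3 = 0.788 Ω

0.788 Ω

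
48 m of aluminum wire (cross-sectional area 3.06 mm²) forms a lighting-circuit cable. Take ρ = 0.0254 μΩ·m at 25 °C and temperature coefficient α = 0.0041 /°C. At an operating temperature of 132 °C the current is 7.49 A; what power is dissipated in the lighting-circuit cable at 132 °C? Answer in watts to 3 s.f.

32.2 W

ρ = 0.0254 μΩ·m = 2.54×10^-8 Ω·m
A = 3.06 mm² = 3.060e-06 m²
R₍25₎ = ρL/A = (2.54×10^-8)(48)/(3.060e-06) = 0.3984 Ω
R₍132₎ = R₍25₎(1 + αΔT) = 0.3984 × (1 + 0.0041×107) = 0.5732 Ω
P = I²R = (7.49)² × 0.5732 = 32.2 W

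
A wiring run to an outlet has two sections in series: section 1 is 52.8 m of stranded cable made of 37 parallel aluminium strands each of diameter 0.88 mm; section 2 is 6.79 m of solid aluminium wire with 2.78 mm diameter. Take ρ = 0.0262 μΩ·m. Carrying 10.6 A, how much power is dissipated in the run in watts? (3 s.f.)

10.2 W

ρ = 0.0262 μΩ·m = 2.62×10^-8 Ω·m
Section 1: A_strand = π(4.4000e-04)² = 6.082e-07 m²; R₁ = ρL/(N·A_s) = (2.62×10^-8)(52.8)/(37×6.082e-07) = 0.06147 Ω
Section 2: A = π(d/2)² = π(1.3900e-03 m)² = 6.070e-06 m²
R₂ = (2.62×10^-8)(6.79)/(6.070e-06) = 0.02931 Ω
R = R₁ + R₂ = 0.09078 Ω
P = I²R = (10.6)² × 0.09078 = 10.2 W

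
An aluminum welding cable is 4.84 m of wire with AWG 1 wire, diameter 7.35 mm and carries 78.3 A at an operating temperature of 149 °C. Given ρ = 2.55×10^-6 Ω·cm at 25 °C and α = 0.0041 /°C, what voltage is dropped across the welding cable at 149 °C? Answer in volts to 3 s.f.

0.344 V

ρ = 2.55×10^-6 Ω·cm = 2.55×10^-8 Ω·m
A = π(7.35/2 mm)² = π(3.6750e-03 m)² = 4.243e-05 m²
R₍25₎ = ρL/A = (2.55×10^-8)(4.84)/(4.243e-05) = 0.002909 Ω
R₍149₎ = R₍25₎(1 + αΔT) = 0.002909 × (1 + 0.0041×124) = 0.004388 Ω
V = IR = 78.3 × 0.004388 = 0.344 V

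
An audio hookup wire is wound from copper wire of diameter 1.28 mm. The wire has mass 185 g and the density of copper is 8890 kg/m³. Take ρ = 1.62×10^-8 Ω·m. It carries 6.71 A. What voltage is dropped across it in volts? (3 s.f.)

1.37 V

A = π(d/2)² = π(6.4000e-04 m)² = 1.2868e-06 m²
L = m/(density·A) = 0.185/(8890×1.2868e-06) = 16.17 m
R = ρL/A = (1.62×10^-8)(16.17)/(1.2868e-06) = 0.2036 Ω
V = IR = 6.71 × 0.2036 = 1.37 V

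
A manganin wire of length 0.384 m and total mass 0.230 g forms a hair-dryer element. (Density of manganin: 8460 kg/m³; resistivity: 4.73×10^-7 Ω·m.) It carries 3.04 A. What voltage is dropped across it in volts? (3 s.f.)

7.80 V

A = m/(density·L) = 2.300×10^-4/(8460×0.384) = 7.0799e-08 m²
R = ρL/A = (4.73×10^-7)(0.384)/(7.0799e-08) = 2.565 Ω
V = IR = 3.04 × 2.565 = 7.80 V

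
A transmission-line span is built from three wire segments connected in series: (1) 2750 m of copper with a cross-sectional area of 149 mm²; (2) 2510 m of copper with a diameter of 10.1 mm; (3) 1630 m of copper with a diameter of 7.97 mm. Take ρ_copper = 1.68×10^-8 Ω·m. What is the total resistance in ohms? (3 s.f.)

1.39 Ω

Seg 1: A = 149 mm² = 1.490e-04 m²
R_1 = (1.68×10^-8)(2750)/(1.490e-04) = 0.3101 Ω
Seg 2: A = π(d/2)² = π(5.0500e-03 m)² = 8.012e-05 m²
R_2 = (1.68×10^-8)(2510)/(8.012e-05) = 0.5263 Ω
Seg 3: A = π(d/2)² = π(3.9850e-03 m)² = 4.989e-05 m²
R_3 = (1.68×10^-8)(1630)/(4.989e-05) = 0.5489 Ω
R_total = R_1 + R_2 + R_3 = 1.39 Ω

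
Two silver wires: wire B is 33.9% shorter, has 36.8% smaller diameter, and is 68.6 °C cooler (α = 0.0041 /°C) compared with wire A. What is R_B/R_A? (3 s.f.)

R ∝ ρL/d² with ρ ∝ (1+αΔT), so R_B/R_A = (1 − 33.9/100) × (1 − 36.8/100)⁻² × (1 − 0.0041×68.6)
= 0.661 × 2.504 × 0.7187 = 1.19

1.19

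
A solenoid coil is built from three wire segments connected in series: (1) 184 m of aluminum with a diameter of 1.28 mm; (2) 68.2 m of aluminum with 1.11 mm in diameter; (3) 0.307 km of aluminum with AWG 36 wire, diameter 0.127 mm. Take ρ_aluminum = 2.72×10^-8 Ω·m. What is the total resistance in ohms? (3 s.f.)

665 Ω

Seg 1: A = π(d/2)² = π(6.4000e-04 m)² = 1.287e-06 m²
R_1 = (2.72×10^-8)(184)/(1.287e-06) = 3.889 Ω
Seg 2: A = π(d/2)² = π(5.5500e-04 m)² = 9.677e-07 m²
R_2 = (2.72×10^-8)(68.2)/(9.677e-07) = 1.917 Ω
Seg 3: A = π(0.127/2 mm)² = π(6.3500e-05 m)² = 1.267e-08 m²
R_3 = (2.72×10^-8)(307)/(1.267e-08) = 659.2 Ω
R_total = R_1 + R_2 + R_3 = 665 Ω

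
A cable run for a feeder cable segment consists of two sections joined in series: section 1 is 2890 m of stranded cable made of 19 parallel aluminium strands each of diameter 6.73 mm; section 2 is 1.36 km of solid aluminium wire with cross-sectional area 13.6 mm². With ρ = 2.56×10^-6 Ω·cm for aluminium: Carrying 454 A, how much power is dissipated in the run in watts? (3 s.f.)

ρ = 2.56×10^-6 Ω·cm = 2.56×10^-8 Ω·m
Section 1: A_strand = π(3.3650e-03)² = 3.557e-05 m²; R₁ = ρL/(N·A_s) = (2.56×10^-8)(2890)/(19×3.557e-05) = 0.1095 Ω
Section 2: A = 13.6 mm² = 1.360e-05 m²
R₂ = (2.56×10^-8)(1360)/(1.360e-05) = 2.56 Ω
R = R₁ + R₂ = 2.669 Ω
P = I²R = (454)² × 2.669 = 5.50×10^5 W

5.50×10^5 W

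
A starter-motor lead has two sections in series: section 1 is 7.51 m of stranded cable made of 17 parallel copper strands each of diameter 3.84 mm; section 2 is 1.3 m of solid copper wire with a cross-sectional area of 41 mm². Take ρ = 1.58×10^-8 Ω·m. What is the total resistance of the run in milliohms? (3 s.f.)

1.10 mΩ

Section 1: A_strand = π(1.9200e-03)² = 1.158e-05 m²; R₁ = ρL/(N·A_s) = (1.58×10^-8)(7.51)/(17×1.158e-05) = 6.027×10^-4 Ω
Section 2: A = 41 mm² = 4.100e-05 m²
R₂ = (1.58×10^-8)(1.3)/(4.100e-05) = 5.010×10^-4 Ω
R = R₁ + R₂ = 1.10 mΩ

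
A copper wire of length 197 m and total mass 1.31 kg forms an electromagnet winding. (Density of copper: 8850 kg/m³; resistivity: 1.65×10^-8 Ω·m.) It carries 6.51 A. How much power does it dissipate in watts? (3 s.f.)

183 W

A = m/(density·L) = 1.31/(8850×197) = 7.5138e-07 m²
R = ρL/A = (1.65×10^-8)(197)/(7.5138e-07) = 4.326 Ω
P = I²R = (6.51)² × 4.326 = 183 W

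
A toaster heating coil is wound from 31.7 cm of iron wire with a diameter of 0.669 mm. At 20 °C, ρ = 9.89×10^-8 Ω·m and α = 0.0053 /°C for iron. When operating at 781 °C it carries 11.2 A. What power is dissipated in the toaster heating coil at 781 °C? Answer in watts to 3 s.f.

A = π(d/2)² = π(3.3450e-04 m)² = 3.515e-07 m²
R₍20₎ = ρL/A = (9.89×10^-8)(0.317)/(3.515e-07) = 0.08919 Ω
R₍781₎ = R₍20₎(1 + αΔT) = 0.08919 × (1 + 0.0053×761) = 0.4489 Ω
P = I²R = (11.2)² × 0.4489 = 56.3 W

56.3 W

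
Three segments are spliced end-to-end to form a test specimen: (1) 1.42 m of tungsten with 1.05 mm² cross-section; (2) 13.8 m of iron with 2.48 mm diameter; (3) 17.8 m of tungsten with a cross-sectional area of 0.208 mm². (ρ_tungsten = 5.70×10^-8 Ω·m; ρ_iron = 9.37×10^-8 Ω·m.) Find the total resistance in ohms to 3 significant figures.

Seg 1: A = 1.05 mm² = 1.050e-06 m²
R_1 = (5.70×10^-8)(1.42)/(1.050e-06) = 0.07709 Ω
Seg 2: A = π(d/2)² = π(1.2400e-03 m)² = 4.831e-06 m²
R_2 = (9.37×10^-8)(13.8)/(4.831e-06) = 0.2677 Ω
Seg 3: A = 0.208 mm² = 2.080e-07 m²
R_3 = (5.70×10^-8)(17.8)/(2.080e-07) = 4.878 Ω
R_total = R_1 + R_2 + R_3 = 5.22 Ω

5.22 Ω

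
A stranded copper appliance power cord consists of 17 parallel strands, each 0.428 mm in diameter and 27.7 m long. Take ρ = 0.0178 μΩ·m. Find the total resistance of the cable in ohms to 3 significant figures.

0.202 Ω

ρ = 0.0178 μΩ·m = 1.78×10^-8 Ω·m
A_strand = π(2.1400e-04 m)² = 1.439e-07 m²
R_strand = ρL/A = (1.78×10^-8)(27.7)/(1.439e-07) = 3.427 Ω
R_total = R_strand/N = 3.427/17 = 0.202 Ω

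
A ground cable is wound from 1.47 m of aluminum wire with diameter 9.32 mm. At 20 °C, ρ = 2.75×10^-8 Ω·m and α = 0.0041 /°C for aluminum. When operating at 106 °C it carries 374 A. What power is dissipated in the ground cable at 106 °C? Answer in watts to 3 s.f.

A = π(d/2)² = π(4.6600e-03 m)² = 6.822e-05 m²
R₍20₎ = ρL/A = (2.75×10^-8)(1.47)/(6.822e-05) = 5.926×10^-4 Ω
R₍106₎ = R₍20₎(1 + αΔT) = 5.926×10^-4 × (1 + 0.0041×86) = 8.015×10^-4 Ω
P = I²R = (374)² × 8.015×10^-4 = 112 W

112 W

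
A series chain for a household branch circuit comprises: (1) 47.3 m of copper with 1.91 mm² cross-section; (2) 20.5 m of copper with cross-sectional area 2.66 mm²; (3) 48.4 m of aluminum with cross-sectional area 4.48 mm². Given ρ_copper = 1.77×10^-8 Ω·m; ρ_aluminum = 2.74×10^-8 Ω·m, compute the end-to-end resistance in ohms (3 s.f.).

0.871 Ω

Seg 1: A = 1.91 mm² = 1.910e-06 m²
R_1 = (1.77×10^-8)(47.3)/(1.910e-06) = 0.4383 Ω
Seg 2: A = 2.66 mm² = 2.660e-06 m²
R_2 = (1.77×10^-8)(20.5)/(2.660e-06) = 0.1364 Ω
Seg 3: A = 4.48 mm² = 4.480e-06 m²
R_3 = (2.74×10^-8)(48.4)/(4.480e-06) = 0.296 Ω
R_total = R_1 + R_2 + R_3 = 0.871 Ω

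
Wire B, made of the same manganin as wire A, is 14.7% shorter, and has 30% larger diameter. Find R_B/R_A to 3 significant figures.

R ∝ L/d², so R_B/R_A = (1 − 14.7/100) × (1 + 30/100)⁻²
= 0.853 × 0.5917 = 0.505

0.505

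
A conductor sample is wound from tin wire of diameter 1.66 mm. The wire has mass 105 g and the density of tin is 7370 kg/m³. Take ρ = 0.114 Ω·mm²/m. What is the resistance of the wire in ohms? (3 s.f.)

ρ = 0.114 Ω·mm²/m = 1.14×10^-7 Ω·m
A = π(d/2)² = π(8.3000e-04 m)² = 2.1642e-06 m²
L = m/(density·A) = 0.105/(7370×2.1642e-06) = 6.583 m
R = ρL/A = (1.14×10^-7)(6.583)/(2.1642e-06) = 0.347 Ω

0.347 Ω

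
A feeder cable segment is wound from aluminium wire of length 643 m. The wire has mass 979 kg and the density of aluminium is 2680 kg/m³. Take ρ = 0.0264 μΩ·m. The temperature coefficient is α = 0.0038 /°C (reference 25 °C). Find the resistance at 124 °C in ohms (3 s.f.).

0.0411 Ω

ρ = 0.0264 μΩ·m = 2.64×10^-8 Ω·m
A = m/(density·L) = 979/(2680×643) = 5.6812e-04 m²
R = ρL/A = (2.64×10^-8)(643)/(5.6812e-04) = 0.02988 Ω
R(124 °C) = 0.02988 × (1 + 0.0038×99) = 0.0411 Ω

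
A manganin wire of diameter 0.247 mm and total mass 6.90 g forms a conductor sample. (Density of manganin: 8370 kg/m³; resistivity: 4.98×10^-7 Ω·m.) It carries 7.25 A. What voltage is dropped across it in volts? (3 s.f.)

1300 V

A = π(d/2)² = π(1.2350e-04 m)² = 4.7916e-08 m²
L = m/(density·A) = 0.0069/(8370×4.7916e-08) = 17.2 m
R = ρL/A = (4.98×10^-7)(17.2)/(4.7916e-08) = 178.8 Ω
V = IR = 7.25 × 178.8 = 1300 V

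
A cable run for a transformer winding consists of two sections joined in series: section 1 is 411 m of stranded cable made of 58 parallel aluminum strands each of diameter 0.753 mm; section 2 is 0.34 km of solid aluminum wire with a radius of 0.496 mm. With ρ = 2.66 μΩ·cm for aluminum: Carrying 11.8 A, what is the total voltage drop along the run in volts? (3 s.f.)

143 V

ρ = 2.66 μΩ·cm = 2.66×10^-8 Ω·m
Section 1: A_strand = π(3.7650e-04)² = 4.453e-07 m²; R₁ = ρL/(N·A_s) = (2.66×10^-8)(411)/(58×4.453e-07) = 0.4233 Ω
Section 2: A = πr² = π(4.9600e-04 m)² = 7.729e-07 m²
R₂ = (2.66×10^-8)(340)/(7.729e-07) = 11.7 Ω
R = R₁ + R₂ = 12.12 Ω
V = IR = 11.8 × 12.12 = 143 V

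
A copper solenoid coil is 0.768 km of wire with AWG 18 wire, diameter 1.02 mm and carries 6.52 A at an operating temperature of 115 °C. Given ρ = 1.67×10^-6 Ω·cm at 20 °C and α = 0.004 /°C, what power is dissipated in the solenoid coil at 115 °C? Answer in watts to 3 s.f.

ρ = 1.67×10^-6 Ω·cm = 1.67×10^-8 Ω·m
A = π(1.02/2 mm)² = π(5.1000e-04 m)² = 8.171e-07 m²
R₍20₎ = ρL/A = (1.67×10^-8)(768)/(8.171e-07) = 15.7 Ω
R₍115₎ = R₍20₎(1 + αΔT) = 15.7 × (1 + 0.004×95) = 21.66 Ω
P = I²R = (6.52)² × 21.66 = 921 W

921 W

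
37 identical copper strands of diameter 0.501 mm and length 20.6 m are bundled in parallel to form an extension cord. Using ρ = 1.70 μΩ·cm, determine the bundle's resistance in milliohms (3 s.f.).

ρ = 1.70 μΩ·cm = 1.70×10^-8 Ω·m
A_strand = π(2.5050e-04 m)² = 1.971e-07 m²
R_strand = ρL/A = (1.70×10^-8)(20.6)/(1.971e-07) = 1.776 Ω
R_total = R_strand/N = 1.776/37 = 48.0 mΩ

48.0 mΩ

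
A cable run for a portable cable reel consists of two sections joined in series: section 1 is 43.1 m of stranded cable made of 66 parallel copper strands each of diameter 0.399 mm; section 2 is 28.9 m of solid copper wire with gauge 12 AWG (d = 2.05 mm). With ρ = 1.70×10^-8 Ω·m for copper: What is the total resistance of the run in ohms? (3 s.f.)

Section 1: A_strand = π(1.9950e-04)² = 1.250e-07 m²; R₁ = ρL/(N·A_s) = (1.70×10^-8)(43.1)/(66×1.250e-07) = 0.08879 Ω
Section 2: A = π(2.05/2 mm)² = π(1.0250e-03 m)² = 3.301e-06 m²
R₂ = (1.70×10^-8)(28.9)/(3.301e-06) = 0.1489 Ω
R = R₁ + R₂ = 0.238 Ω

0.238 Ω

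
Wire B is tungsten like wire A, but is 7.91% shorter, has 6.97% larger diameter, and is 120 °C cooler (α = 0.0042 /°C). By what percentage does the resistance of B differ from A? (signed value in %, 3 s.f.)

-60.1%

R ∝ ρL/d² with ρ ∝ (1+αΔT), so R_B/R_A = (1 − 7.91/100) × (1 + 6.97/100)⁻² × (1 − 0.0042×120)
= 0.9209 × 0.8739 × 0.496 = 0.3992
(R_B − R_A)/R_A = 0.3992 − 1 = -60.1%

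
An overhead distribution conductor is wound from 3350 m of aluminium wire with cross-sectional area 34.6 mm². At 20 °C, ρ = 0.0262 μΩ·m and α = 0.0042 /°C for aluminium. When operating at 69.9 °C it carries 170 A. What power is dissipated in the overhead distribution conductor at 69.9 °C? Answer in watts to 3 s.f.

ρ = 0.0262 μΩ·m = 2.62×10^-8 Ω·m
A = 34.6 mm² = 3.460e-05 m²
R₍20₎ = ρL/A = (2.62×10^-8)(3350)/(3.460e-05) = 2.537 Ω
R₍69.9₎ = R₍20₎(1 + αΔT) = 2.537 × (1 + 0.0042×49.9) = 3.068 Ω
P = I²R = (170)² × 3.068 = 88700 W

88700 W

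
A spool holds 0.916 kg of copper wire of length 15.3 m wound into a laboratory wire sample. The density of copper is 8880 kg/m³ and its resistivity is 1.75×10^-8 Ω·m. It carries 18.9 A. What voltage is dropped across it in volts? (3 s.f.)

A = m/(density·L) = 0.916/(8880×15.3) = 6.7420e-06 m²
R = ρL/A = (1.75×10^-8)(15.3)/(6.7420e-06) = 0.03971 Ω
V = IR = 18.9 × 0.03971 = 0.751 V

0.751 V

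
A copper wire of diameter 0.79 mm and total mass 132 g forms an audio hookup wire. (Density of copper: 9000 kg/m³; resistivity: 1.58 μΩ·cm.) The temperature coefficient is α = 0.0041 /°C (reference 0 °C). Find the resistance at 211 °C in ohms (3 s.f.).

1.80 Ω

ρ = 1.58 μΩ·cm = 1.58×10^-8 Ω·m
A = π(d/2)² = π(3.9500e-04 m)² = 4.9017e-07 m²
L = m/(density·A) = 0.132/(9000×4.9017e-07) = 29.92 m
R = ρL/A = (1.58×10^-8)(29.92)/(4.9017e-07) = 0.9645 Ω
R(211 °C) = 0.9645 × (1 + 0.0041×211) = 1.80 Ω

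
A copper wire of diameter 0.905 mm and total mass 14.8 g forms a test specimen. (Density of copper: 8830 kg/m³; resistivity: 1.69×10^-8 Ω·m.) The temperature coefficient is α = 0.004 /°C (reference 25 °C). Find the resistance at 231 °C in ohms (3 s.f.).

0.125 Ω

A = π(d/2)² = π(4.5250e-04 m)² = 6.4326e-07 m²
L = m/(density·A) = 0.0148/(8830×6.4326e-07) = 2.606 m
R = ρL/A = (1.69×10^-8)(2.606)/(6.4326e-07) = 0.06846 Ω
R(231 °C) = 0.06846 × (1 + 0.004×206) = 0.125 Ω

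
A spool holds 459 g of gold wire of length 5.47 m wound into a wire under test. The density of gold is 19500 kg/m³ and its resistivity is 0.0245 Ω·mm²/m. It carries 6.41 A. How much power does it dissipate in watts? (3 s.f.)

1.28 W

ρ = 0.0245 Ω·mm²/m = 2.45×10^-8 Ω·m
A = m/(density·L) = 0.459/(19500×5.47) = 4.3032e-06 m²
R = ρL/A = (2.45×10^-8)(5.47)/(4.3032e-06) = 0.03114 Ω
P = I²R = (6.41)² × 0.03114 = 1.28 W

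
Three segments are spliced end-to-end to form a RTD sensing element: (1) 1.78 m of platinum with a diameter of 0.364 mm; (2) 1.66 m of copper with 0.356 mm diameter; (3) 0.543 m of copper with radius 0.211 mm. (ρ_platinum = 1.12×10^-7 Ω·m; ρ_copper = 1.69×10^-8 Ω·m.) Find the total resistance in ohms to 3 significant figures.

Seg 1: A = π(d/2)² = π(1.8200e-04 m)² = 1.041e-07 m²
R_1 = (1.12×10^-7)(1.78)/(1.041e-07) = 1.916 Ω
Seg 2: A = π(d/2)² = π(1.7800e-04 m)² = 9.954e-08 m²
R_2 = (1.69×10^-8)(1.66)/(9.954e-08) = 0.2818 Ω
Seg 3: A = πr² = π(2.1100e-04 m)² = 1.399e-07 m²
R_3 = (1.69×10^-8)(0.543)/(1.399e-07) = 0.06561 Ω
R_total = R_1 + R_2 + R_3 = 2.26 Ω

2.26 Ω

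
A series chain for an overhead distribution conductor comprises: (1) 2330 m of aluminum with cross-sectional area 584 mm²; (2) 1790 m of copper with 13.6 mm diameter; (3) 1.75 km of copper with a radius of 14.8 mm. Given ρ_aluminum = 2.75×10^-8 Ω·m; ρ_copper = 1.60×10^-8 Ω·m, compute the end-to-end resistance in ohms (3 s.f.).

0.348 Ω

Seg 1: A = 584 mm² = 5.840e-04 m²
R_1 = (2.75×10^-8)(2330)/(5.840e-04) = 0.1097 Ω
Seg 2: A = π(d/2)² = π(6.8000e-03 m)² = 1.453e-04 m²
R_2 = (1.60×10^-8)(1790)/(1.453e-04) = 0.1972 Ω
Seg 3: A = πr² = π(1.4800e-02 m)² = 6.881e-04 m²
R_3 = (1.60×10^-8)(1750)/(6.881e-04) = 0.04069 Ω
R_total = R_1 + R_2 + R_3 = 0.348 Ω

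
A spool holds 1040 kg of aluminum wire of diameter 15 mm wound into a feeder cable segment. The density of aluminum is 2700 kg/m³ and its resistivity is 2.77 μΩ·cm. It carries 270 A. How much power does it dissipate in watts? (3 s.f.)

24900 W

ρ = 2.77 μΩ·cm = 2.77×10^-8 Ω·m
A = π(d/2)² = π(7.5000e-03 m)² = 1.7671e-04 m²
L = m/(density·A) = 1040/(2700×1.7671e-04) = 2180 m
R = ρL/A = (2.77×10^-8)(2180)/(1.7671e-04) = 0.3417 Ω
P = I²R = (270)² × 0.3417 = 24900 W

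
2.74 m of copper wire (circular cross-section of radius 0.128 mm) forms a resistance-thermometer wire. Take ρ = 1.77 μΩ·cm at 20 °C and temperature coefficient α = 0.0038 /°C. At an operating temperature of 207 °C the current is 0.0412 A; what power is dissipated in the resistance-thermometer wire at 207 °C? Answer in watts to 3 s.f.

ρ = 1.77 μΩ·cm = 1.77×10^-8 Ω·m
A = πr² = π(1.2800e-04 m)² = 5.147e-08 m²
R₍20₎ = ρL/A = (1.77×10^-8)(2.74)/(5.147e-08) = 0.9422 Ω
R₍207₎ = R₍20₎(1 + αΔT) = 0.9422 × (1 + 0.0038×187) = 1.612 Ω
P = I²R = (0.0412)² × 1.612 = 0.00274 W

0.00274 W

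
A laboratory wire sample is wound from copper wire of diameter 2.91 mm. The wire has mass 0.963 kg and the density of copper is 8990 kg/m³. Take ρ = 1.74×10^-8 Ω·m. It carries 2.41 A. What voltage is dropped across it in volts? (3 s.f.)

A = π(d/2)² = π(1.4550e-03 m)² = 6.6508e-06 m²
L = m/(density·A) = 0.963/(8990×6.6508e-06) = 16.11 m
R = ρL/A = (1.74×10^-8)(16.11)/(6.6508e-06) = 0.04214 Ω
V = IR = 2.41 × 0.04214 = 0.102 V

0.102 V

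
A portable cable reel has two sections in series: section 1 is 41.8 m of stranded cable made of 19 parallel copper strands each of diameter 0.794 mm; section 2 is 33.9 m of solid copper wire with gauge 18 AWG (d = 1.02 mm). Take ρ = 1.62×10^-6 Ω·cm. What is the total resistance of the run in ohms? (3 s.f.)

0.744 Ω

ρ = 1.62×10^-6 Ω·cm = 1.62×10^-8 Ω·m
Section 1: A_strand = π(3.9700e-04)² = 4.951e-07 m²; R₁ = ρL/(N·A_s) = (1.62×10^-8)(41.8)/(19×4.951e-07) = 0.07198 Ω
Section 2: A = π(1.02/2 mm)² = π(5.1000e-04 m)² = 8.171e-07 m²
R₂ = (1.62×10^-8)(33.9)/(8.171e-07) = 0.6721 Ω
R = R₁ + R₂ = 0.744 Ω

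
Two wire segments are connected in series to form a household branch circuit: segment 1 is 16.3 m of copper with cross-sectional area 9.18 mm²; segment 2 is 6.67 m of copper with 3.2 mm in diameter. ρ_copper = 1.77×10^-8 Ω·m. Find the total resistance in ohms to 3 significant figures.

Segment 1: A = 9.18 mm² = 9.180e-06 m²
R₁ = ρL/A = (1.77×10^-8)(16.3)/(9.180e-06) = 0.03143 Ω
Segment 2: A = π(d/2)² = π(1.6000e-03 m)² = 8.042e-06 m²
R₂ = (1.77×10^-8)(6.67)/(8.042e-06) = 0.01468 Ω
R = R₁ + R₂ = 0.0461 Ω

0.0461 Ω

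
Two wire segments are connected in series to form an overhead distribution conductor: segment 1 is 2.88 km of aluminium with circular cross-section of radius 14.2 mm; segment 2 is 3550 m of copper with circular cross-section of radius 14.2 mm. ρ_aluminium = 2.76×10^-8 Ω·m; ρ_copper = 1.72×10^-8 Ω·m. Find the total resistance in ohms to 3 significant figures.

0.222 Ω

Segment 1: A = πr² = π(1.4200e-02 m)² = 6.335e-04 m²
R₁ = ρL/A = (2.76×10^-8)(2880)/(6.335e-04) = 0.1255 Ω
R₂ = (1.72×10^-8)(3550)/(6.335e-04) = 0.09639 Ω
R = R₁ + R₂ = 0.222 Ω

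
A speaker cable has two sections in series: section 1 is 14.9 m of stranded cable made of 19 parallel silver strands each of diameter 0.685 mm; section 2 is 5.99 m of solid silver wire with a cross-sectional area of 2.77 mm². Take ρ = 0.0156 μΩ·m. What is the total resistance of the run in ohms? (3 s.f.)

ρ = 0.0156 μΩ·m = 1.56×10^-8 Ω·m
Section 1: A_strand = π(3.4250e-04)² = 3.685e-07 m²; R₁ = ρL/(N·A_s) = (1.56×10^-8)(14.9)/(19×3.685e-07) = 0.0332 Ω
Section 2: A = 2.77 mm² = 2.770e-06 m²
R₂ = (1.56×10^-8)(5.99)/(2.770e-06) = 0.03373 Ω
R = R₁ + R₂ = 0.0669 Ω

0.0669 Ω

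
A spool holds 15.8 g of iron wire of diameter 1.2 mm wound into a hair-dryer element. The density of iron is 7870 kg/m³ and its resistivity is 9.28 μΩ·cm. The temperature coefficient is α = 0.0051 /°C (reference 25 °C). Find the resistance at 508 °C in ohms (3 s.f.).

ρ = 9.28 μΩ·cm = 9.28×10^-8 Ω·m
A = π(d/2)² = π(6.0000e-04 m)² = 1.1310e-06 m²
L = m/(density·A) = 0.0158/(7870×1.1310e-06) = 1.775 m
R = ρL/A = (9.28×10^-8)(1.775)/(1.1310e-06) = 0.1457 Ω
R(508 °C) = 0.1457 × (1 + 0.0051×483) = 0.504 Ω

0.504 Ω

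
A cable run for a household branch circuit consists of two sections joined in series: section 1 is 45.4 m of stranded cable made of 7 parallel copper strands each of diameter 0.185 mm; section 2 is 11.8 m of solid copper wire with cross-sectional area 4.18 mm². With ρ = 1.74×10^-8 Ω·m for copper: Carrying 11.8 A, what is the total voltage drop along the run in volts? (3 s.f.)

Section 1: A_strand = π(9.2500e-05)² = 2.688e-08 m²; R₁ = ρL/(N·A_s) = (1.74×10^-8)(45.4)/(7×2.688e-08) = 4.198 Ω
Section 2: A = 4.18 mm² = 4.180e-06 m²
R₂ = (1.74×10^-8)(11.8)/(4.180e-06) = 0.04912 Ω
R = R₁ + R₂ = 4.247 Ω
V = IR = 11.8 × 4.247 = 50.1 V

50.1 V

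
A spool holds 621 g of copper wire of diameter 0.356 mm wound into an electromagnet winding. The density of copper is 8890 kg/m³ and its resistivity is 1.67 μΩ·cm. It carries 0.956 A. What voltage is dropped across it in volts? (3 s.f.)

113 V

ρ = 1.67 μΩ·cm = 1.67×10^-8 Ω·m
A = π(d/2)² = π(1.7800e-04 m)² = 9.9538e-08 m²
L = m/(density·A) = 0.621/(8890×9.9538e-08) = 701.8 m
R = ρL/A = (1.67×10^-8)(701.8)/(9.9538e-08) = 117.7 Ω
V = IR = 0.956 × 117.7 = 113 V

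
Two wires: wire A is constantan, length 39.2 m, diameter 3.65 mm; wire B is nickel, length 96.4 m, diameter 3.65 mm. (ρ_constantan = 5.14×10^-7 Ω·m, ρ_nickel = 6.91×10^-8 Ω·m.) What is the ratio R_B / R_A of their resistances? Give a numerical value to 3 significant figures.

R ∝ ρL/d², so R_B/R_A = (ρ_B/ρ_A) × (L_B/L_A)
= (6.91×10^-8/5.14×10^-7) × (96.4/39.2) = 0.331

0.331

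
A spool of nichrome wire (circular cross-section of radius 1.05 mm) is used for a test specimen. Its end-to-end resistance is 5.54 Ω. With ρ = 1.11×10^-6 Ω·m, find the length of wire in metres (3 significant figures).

A = πr² = π(1.0500e-03 m)² = 3.464e-06 m²
L = RA/ρ = (5.54)(3.464e-06)/(1.11×10^-6) = 17.3 m

17.3 m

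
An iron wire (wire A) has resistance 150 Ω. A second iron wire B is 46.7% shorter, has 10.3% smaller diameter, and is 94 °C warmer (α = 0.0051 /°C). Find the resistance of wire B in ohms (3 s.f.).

147 Ω

R ∝ ρL/d² with ρ ∝ (1+αΔT), so R_B/R_A = (1 − 46.7/100) × (1 − 10.3/100)⁻² × (1 + 0.0051×94)
= 0.533 × 1.243 × 1.479 = 0.98
R_B = 0.98 × 150 = 147 Ω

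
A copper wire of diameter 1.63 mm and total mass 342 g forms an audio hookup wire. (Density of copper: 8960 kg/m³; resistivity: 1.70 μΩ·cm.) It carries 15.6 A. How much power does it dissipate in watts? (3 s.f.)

ρ = 1.70 μΩ·cm = 1.70×10^-8 Ω·m
A = π(d/2)² = π(8.1500e-04 m)² = 2.0867e-06 m²
L = m/(density·A) = 0.342/(8960×2.0867e-06) = 18.29 m
R = ρL/A = (1.70×10^-8)(18.29)/(2.0867e-06) = 0.149 Ω
P = I²R = (15.6)² × 0.149 = 36.3 W

36.3 W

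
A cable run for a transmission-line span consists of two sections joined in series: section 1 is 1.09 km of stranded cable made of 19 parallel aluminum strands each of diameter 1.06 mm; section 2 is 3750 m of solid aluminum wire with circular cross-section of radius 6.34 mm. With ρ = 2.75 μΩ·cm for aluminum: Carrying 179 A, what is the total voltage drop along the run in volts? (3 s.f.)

ρ = 2.75 μΩ·cm = 2.75×10^-8 Ω·m
Section 1: A_strand = π(5.3000e-04)² = 8.825e-07 m²; R₁ = ρL/(N·A_s) = (2.75×10^-8)(1090)/(19×8.825e-07) = 1.788 Ω
Section 2: A = πr² = π(6.3400e-03 m)² = 1.263e-04 m²
R₂ = (2.75×10^-8)(3750)/(1.263e-04) = 0.8166 Ω
R = R₁ + R₂ = 2.604 Ω
V = IR = 179 × 2.604 = 466 V

466 V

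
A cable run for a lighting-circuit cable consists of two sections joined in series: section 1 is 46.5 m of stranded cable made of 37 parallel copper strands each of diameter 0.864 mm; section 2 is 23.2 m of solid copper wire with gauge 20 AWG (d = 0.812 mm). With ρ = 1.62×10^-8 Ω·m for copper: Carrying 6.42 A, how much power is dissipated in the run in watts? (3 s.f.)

Section 1: A_strand = π(4.3200e-04)² = 5.863e-07 m²; R₁ = ρL/(N·A_s) = (1.62×10^-8)(46.5)/(37×5.863e-07) = 0.03473 Ω
Section 2: A = π(0.812/2 mm)² = π(4.0600e-04 m)² = 5.178e-07 m²
R₂ = (1.62×10^-8)(23.2)/(5.178e-07) = 0.7258 Ω
R = R₁ + R₂ = 0.7605 Ω
P = I²R = (6.42)² × 0.7605 = 31.3 W

31.3 W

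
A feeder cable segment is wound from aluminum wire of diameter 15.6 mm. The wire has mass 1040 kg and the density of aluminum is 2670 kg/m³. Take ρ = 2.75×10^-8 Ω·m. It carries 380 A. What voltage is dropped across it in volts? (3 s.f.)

A = π(d/2)² = π(7.8000e-03 m)² = 1.9113e-04 m²
L = m/(density·A) = 1040/(2670×1.9113e-04) = 2038 m
R = ρL/A = (2.75×10^-8)(2038)/(1.9113e-04) = 0.2932 Ω
V = IR = 380 × 0.2932 = 111 V

111 V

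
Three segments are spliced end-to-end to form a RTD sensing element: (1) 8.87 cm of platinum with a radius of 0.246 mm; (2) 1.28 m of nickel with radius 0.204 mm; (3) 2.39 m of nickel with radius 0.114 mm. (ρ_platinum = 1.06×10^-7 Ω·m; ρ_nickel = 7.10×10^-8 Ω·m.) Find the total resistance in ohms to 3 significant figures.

Seg 1: A = πr² = π(2.4600e-04 m)² = 1.901e-07 m²
R_1 = (1.06×10^-7)(0.0887)/(1.901e-07) = 0.04945 Ω
Seg 2: A = πr² = π(2.0400e-04 m)² = 1.307e-07 m²
R_2 = (7.10×10^-8)(1.28)/(1.307e-07) = 0.6951 Ω
Seg 3: A = πr² = π(1.1400e-04 m)² = 4.083e-08 m²
R_3 = (7.10×10^-8)(2.39)/(4.083e-08) = 4.156 Ω
R_total = R_1 + R_2 + R_3 = 4.90 Ω

4.90 Ω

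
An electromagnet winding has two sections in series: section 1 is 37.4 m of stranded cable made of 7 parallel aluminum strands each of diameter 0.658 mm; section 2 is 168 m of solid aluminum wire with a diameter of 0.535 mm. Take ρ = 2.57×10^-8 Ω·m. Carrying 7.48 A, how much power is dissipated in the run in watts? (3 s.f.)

Section 1: A_strand = π(3.2900e-04)² = 3.400e-07 m²; R₁ = ρL/(N·A_s) = (2.57×10^-8)(37.4)/(7×3.400e-07) = 0.4038 Ω
Section 2: A = π(d/2)² = π(2.6750e-04 m)² = 2.248e-07 m²
R₂ = (2.57×10^-8)(168)/(2.248e-07) = 19.21 Ω
R = R₁ + R₂ = 19.61 Ω
P = I²R = (7.48)² × 19.61 = 1100 W

1100 W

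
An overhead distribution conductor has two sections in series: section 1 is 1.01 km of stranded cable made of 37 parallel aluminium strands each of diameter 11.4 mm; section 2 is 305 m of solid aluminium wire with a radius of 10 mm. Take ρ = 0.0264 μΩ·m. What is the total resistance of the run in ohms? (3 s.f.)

ρ = 0.0264 μΩ·m = 2.64×10^-8 Ω·m
Section 1: A_strand = π(5.7000e-03)² = 1.021e-04 m²; R₁ = ρL/(N·A_s) = (2.64×10^-8)(1010)/(37×1.021e-04) = 0.00706 Ω
Section 2: A = πr² = π(1.0000e-02 m)² = 3.142e-04 m²
R₂ = (2.64×10^-8)(305)/(3.142e-04) = 0.02563 Ω
R = R₁ + R₂ = 0.0327 Ω

0.0327 Ω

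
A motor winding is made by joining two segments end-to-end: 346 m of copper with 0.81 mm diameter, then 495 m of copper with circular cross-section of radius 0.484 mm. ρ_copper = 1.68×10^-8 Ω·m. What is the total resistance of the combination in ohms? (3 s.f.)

Segment 1: A = π(d/2)² = π(4.0500e-04 m)² = 5.153e-07 m²
R₁ = ρL/A = (1.68×10^-8)(346)/(5.153e-07) = 11.28 Ω
Segment 2: A = πr² = π(4.8400e-04 m)² = 7.359e-07 m²
R₂ = (1.68×10^-8)(495)/(7.359e-07) = 11.3 Ω
R = R₁ + R₂ = 22.6 Ω

22.6 Ω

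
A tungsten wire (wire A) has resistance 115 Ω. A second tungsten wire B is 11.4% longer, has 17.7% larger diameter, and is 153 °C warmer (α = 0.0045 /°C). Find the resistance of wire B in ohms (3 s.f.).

156 Ω

R ∝ ρL/d² with ρ ∝ (1+αΔT), so R_B/R_A = (1 + 11.4/100) × (1 + 17.7/100)⁻² × (1 + 0.0045×153)
= 1.114 × 0.7218 × 1.688 = 1.358
R_B = 1.358 × 115 = 156 Ω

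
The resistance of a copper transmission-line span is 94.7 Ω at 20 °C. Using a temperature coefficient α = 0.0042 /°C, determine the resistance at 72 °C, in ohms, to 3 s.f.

115 Ω

ΔT = 72 − 20 = 52 °C
R = R₀(1 + αΔT) = 94.7 × (1 + 0.0042×52) = 94.7 × 1.218 = 115 Ω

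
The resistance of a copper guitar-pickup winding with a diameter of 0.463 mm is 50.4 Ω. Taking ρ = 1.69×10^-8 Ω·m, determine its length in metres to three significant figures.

502 m

A = π(d/2)² = π(2.3150e-04 m)² = 1.684e-07 m²
L = RA/ρ = (50.4)(1.684e-07)/(1.69×10^-8) = 502 m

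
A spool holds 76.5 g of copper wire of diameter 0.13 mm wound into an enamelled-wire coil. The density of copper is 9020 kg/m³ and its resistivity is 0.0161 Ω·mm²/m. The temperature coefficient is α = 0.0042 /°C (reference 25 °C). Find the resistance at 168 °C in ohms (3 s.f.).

1240 Ω

ρ = 0.0161 Ω·mm²/m = 1.61×10^-8 Ω·m
A = π(d/2)² = π(6.5000e-05 m)² = 1.3273e-08 m²
L = m/(density·A) = 0.0765/(9020×1.3273e-08) = 639 m
R = ρL/A = (1.61×10^-8)(639)/(1.3273e-08) = 775 Ω
R(168 °C) = 775 × (1 + 0.0042×143) = 1240 Ω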